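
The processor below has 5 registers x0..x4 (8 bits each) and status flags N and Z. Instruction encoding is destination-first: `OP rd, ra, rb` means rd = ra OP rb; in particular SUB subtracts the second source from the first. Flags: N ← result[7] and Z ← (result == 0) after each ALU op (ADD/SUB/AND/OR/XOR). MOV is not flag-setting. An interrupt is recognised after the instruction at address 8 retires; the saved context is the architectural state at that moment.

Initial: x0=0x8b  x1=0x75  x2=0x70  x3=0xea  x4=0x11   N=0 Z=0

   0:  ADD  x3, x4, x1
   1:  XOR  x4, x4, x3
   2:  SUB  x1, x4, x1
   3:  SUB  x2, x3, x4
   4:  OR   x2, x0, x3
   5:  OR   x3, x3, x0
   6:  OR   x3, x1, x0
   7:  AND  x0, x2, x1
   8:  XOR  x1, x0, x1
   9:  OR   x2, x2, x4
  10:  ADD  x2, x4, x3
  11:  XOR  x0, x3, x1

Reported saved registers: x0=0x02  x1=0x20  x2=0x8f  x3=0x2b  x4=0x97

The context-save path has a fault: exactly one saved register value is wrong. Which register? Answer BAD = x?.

after  0: x0=0x8b x1=0x75 x2=0x70 x3=0x86 x4=0x11  N=1 Z=0
after  1: x0=0x8b x1=0x75 x2=0x70 x3=0x86 x4=0x97  N=1 Z=0
after  2: x0=0x8b x1=0x22 x2=0x70 x3=0x86 x4=0x97  N=0 Z=0
after  3: x0=0x8b x1=0x22 x2=0xef x3=0x86 x4=0x97  N=1 Z=0
after  4: x0=0x8b x1=0x22 x2=0x8f x3=0x86 x4=0x97  N=1 Z=0
after  5: x0=0x8b x1=0x22 x2=0x8f x3=0x8f x4=0x97  N=1 Z=0
after  6: x0=0x8b x1=0x22 x2=0x8f x3=0xab x4=0x97  N=1 Z=0
after  7: x0=0x02 x1=0x22 x2=0x8f x3=0xab x4=0x97  N=0 Z=0
after  8: x0=0x02 x1=0x20 x2=0x8f x3=0xab x4=0x97  N=0 Z=0
-- IRQ taken; context saved, return-PC = 9 --
mismatch: x3: reported 0x2b vs actual 0xab

BAD = x3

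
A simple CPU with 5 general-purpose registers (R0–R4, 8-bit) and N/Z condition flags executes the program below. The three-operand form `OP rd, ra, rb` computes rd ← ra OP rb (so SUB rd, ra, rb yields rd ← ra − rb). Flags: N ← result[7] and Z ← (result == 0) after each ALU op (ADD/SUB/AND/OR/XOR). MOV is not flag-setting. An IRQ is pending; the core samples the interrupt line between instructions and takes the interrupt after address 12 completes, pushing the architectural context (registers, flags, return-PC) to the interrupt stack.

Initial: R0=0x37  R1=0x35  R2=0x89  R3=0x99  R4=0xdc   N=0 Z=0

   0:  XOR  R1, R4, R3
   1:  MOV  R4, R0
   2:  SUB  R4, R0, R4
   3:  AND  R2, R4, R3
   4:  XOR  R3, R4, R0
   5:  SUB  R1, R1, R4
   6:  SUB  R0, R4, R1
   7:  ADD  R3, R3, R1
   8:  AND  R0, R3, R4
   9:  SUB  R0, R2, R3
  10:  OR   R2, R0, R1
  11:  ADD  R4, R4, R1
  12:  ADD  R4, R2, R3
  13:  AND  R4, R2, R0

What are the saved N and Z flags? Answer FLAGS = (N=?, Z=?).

FLAGS = (N=0, Z=0)

after  0: R0=0x37 R1=0x45 R2=0x89 R3=0x99 R4=0xdc  N=0 Z=0
after  1: R0=0x37 R1=0x45 R2=0x89 R3=0x99 R4=0x37  N=0 Z=0
after  2: R0=0x37 R1=0x45 R2=0x89 R3=0x99 R4=0x00  N=0 Z=1
after  3: R0=0x37 R1=0x45 R2=0x00 R3=0x99 R4=0x00  N=0 Z=1
after  4: R0=0x37 R1=0x45 R2=0x00 R3=0x37 R4=0x00  N=0 Z=0
after  5: R0=0x37 R1=0x45 R2=0x00 R3=0x37 R4=0x00  N=0 Z=0
after  6: R0=0xbb R1=0x45 R2=0x00 R3=0x37 R4=0x00  N=1 Z=0
after  7: R0=0xbb R1=0x45 R2=0x00 R3=0x7c R4=0x00  N=0 Z=0
after  8: R0=0x00 R1=0x45 R2=0x00 R3=0x7c R4=0x00  N=0 Z=1
after  9: R0=0x84 R1=0x45 R2=0x00 R3=0x7c R4=0x00  N=1 Z=0
after 10: R0=0x84 R1=0x45 R2=0xc5 R3=0x7c R4=0x00  N=1 Z=0
after 11: R0=0x84 R1=0x45 R2=0xc5 R3=0x7c R4=0x45  N=0 Z=0
after 12: R0=0x84 R1=0x45 R2=0xc5 R3=0x7c R4=0x41  N=0 Z=0
-- IRQ taken; context saved, return-PC = 13 --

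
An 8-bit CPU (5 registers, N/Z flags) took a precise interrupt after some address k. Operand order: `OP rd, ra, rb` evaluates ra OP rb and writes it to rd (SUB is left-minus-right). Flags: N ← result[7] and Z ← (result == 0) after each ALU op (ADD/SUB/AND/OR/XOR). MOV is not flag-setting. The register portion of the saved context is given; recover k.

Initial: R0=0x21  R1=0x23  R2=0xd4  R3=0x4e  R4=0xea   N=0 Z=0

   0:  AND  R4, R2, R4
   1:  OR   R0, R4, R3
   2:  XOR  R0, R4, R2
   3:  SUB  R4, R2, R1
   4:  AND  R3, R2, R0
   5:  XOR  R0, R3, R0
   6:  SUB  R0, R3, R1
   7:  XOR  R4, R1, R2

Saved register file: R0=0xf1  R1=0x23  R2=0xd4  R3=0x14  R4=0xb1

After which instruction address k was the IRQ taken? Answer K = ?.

after  0: R0=0x21 R1=0x23 R2=0xd4 R3=0x4e R4=0xc0  N=1 Z=0
after  1: R0=0xce R1=0x23 R2=0xd4 R3=0x4e R4=0xc0  N=1 Z=0
after  2: R0=0x14 R1=0x23 R2=0xd4 R3=0x4e R4=0xc0  N=0 Z=0
after  3: R0=0x14 R1=0x23 R2=0xd4 R3=0x4e R4=0xb1  N=1 Z=0
after  4: R0=0x14 R1=0x23 R2=0xd4 R3=0x14 R4=0xb1  N=0 Z=0
after  5: R0=0x00 R1=0x23 R2=0xd4 R3=0x14 R4=0xb1  N=0 Z=1
after  6: R0=0xf1 R1=0x23 R2=0xd4 R3=0x14 R4=0xb1  N=1 Z=0
-- IRQ taken; context saved, return-PC = 7 --

K = 6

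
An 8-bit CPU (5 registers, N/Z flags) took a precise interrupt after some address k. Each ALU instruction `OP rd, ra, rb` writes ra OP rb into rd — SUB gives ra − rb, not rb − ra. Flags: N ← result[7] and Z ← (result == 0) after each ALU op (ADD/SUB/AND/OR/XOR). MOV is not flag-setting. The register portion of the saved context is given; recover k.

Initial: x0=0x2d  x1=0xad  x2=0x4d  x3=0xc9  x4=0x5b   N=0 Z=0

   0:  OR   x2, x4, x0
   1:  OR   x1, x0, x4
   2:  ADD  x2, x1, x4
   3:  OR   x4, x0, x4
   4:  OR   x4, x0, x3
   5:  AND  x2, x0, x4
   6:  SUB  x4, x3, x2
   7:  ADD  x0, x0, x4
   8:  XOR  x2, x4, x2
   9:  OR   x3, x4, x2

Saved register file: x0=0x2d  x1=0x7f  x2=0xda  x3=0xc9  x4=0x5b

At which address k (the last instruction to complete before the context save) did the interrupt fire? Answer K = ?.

K = 2

after  0: x0=0x2d x1=0xad x2=0x7f x3=0xc9 x4=0x5b  N=0 Z=0
after  1: x0=0x2d x1=0x7f x2=0x7f x3=0xc9 x4=0x5b  N=0 Z=0
after  2: x0=0x2d x1=0x7f x2=0xda x3=0xc9 x4=0x5b  N=1 Z=0
-- IRQ taken; context saved, return-PC = 3 --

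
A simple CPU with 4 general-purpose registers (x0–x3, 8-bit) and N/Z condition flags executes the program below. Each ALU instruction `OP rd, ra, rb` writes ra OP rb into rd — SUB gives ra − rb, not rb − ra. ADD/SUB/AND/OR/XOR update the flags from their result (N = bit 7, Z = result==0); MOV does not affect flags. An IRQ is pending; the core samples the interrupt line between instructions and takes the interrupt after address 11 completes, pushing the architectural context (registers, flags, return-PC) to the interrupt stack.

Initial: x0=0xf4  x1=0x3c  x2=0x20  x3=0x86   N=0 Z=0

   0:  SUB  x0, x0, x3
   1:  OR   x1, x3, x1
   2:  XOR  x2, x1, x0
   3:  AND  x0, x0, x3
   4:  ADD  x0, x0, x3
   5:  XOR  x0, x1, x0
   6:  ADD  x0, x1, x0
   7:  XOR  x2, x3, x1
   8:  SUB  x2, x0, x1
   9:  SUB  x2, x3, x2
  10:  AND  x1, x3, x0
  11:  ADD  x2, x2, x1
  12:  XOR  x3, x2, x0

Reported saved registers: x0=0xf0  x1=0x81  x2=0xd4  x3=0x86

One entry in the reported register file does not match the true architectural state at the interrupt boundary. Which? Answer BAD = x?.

BAD = x1

after  0: x0=0x6e x1=0x3c x2=0x20 x3=0x86  N=0 Z=0
after  1: x0=0x6e x1=0xbe x2=0x20 x3=0x86  N=1 Z=0
after  2: x0=0x6e x1=0xbe x2=0xd0 x3=0x86  N=1 Z=0
after  3: x0=0x06 x1=0xbe x2=0xd0 x3=0x86  N=0 Z=0
after  4: x0=0x8c x1=0xbe x2=0xd0 x3=0x86  N=1 Z=0
after  5: x0=0x32 x1=0xbe x2=0xd0 x3=0x86  N=0 Z=0
after  6: x0=0xf0 x1=0xbe x2=0xd0 x3=0x86  N=1 Z=0
after  7: x0=0xf0 x1=0xbe x2=0x38 x3=0x86  N=0 Z=0
after  8: x0=0xf0 x1=0xbe x2=0x32 x3=0x86  N=0 Z=0
after  9: x0=0xf0 x1=0xbe x2=0x54 x3=0x86  N=0 Z=0
after 10: x0=0xf0 x1=0x80 x2=0x54 x3=0x86  N=1 Z=0
after 11: x0=0xf0 x1=0x80 x2=0xd4 x3=0x86  N=1 Z=0
-- IRQ taken; context saved, return-PC = 12 --
mismatch: x1: reported 0x81 vs actual 0x80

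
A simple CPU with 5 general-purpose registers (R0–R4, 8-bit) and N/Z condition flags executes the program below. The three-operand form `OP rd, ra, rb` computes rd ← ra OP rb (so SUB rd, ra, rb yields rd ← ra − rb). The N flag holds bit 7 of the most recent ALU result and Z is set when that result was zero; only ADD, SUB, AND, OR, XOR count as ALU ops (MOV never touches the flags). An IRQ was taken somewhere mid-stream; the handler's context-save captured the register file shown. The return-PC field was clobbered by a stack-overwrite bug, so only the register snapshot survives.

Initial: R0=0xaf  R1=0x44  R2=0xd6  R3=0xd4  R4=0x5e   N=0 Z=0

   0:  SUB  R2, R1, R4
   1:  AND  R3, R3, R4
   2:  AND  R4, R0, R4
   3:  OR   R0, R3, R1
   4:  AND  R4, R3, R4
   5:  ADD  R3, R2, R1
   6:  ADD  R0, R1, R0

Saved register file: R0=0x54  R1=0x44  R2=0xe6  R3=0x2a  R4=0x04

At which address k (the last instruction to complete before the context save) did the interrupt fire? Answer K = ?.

after  0: R0=0xaf R1=0x44 R2=0xe6 R3=0xd4 R4=0x5e  N=1 Z=0
after  1: R0=0xaf R1=0x44 R2=0xe6 R3=0x54 R4=0x5e  N=0 Z=0
after  2: R0=0xaf R1=0x44 R2=0xe6 R3=0x54 R4=0x0e  N=0 Z=0
after  3: R0=0x54 R1=0x44 R2=0xe6 R3=0x54 R4=0x0e  N=0 Z=0
after  4: R0=0x54 R1=0x44 R2=0xe6 R3=0x54 R4=0x04  N=0 Z=0
after  5: R0=0x54 R1=0x44 R2=0xe6 R3=0x2a R4=0x04  N=0 Z=0
-- IRQ taken; context saved, return-PC = 6 --

K = 5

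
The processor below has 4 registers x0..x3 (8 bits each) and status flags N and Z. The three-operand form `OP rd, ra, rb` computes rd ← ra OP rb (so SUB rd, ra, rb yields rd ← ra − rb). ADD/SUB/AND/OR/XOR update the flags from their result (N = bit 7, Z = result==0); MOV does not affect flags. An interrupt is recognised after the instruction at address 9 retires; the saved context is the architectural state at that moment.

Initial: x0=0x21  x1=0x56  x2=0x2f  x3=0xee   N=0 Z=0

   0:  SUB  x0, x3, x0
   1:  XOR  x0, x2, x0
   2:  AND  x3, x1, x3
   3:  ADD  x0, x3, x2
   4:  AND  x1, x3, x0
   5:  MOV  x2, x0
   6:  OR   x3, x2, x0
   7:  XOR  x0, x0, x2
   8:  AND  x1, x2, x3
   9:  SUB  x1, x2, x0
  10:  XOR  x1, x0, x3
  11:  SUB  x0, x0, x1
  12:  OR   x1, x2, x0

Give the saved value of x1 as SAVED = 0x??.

SAVED = 0x75

after  0: x0=0xcd x1=0x56 x2=0x2f x3=0xee  N=1 Z=0
after  1: x0=0xe2 x1=0x56 x2=0x2f x3=0xee  N=1 Z=0
after  2: x0=0xe2 x1=0x56 x2=0x2f x3=0x46  N=0 Z=0
after  3: x0=0x75 x1=0x56 x2=0x2f x3=0x46  N=0 Z=0
after  4: x0=0x75 x1=0x44 x2=0x2f x3=0x46  N=0 Z=0
after  5: x0=0x75 x1=0x44 x2=0x75 x3=0x46  N=0 Z=0
after  6: x0=0x75 x1=0x44 x2=0x75 x3=0x75  N=0 Z=0
after  7: x0=0x00 x1=0x44 x2=0x75 x3=0x75  N=0 Z=1
after  8: x0=0x00 x1=0x75 x2=0x75 x3=0x75  N=0 Z=0
after  9: x0=0x00 x1=0x75 x2=0x75 x3=0x75  N=0 Z=0
-- IRQ taken; context saved, return-PC = 10 --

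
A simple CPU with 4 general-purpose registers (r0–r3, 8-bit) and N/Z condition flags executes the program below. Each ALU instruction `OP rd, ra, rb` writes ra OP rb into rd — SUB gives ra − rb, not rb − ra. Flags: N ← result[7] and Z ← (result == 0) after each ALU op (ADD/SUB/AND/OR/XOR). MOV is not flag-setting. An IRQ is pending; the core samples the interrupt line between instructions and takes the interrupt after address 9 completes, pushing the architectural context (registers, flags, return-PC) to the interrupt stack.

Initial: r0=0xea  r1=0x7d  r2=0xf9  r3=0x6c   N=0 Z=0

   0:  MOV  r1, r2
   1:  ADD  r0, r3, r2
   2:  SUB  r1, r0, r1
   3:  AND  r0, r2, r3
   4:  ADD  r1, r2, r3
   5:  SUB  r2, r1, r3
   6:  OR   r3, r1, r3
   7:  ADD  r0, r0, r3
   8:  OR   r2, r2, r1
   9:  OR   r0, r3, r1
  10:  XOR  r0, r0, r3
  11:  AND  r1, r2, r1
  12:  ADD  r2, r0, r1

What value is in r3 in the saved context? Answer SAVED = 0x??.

SAVED = 0x6d

after  0: r0=0xea r1=0xf9 r2=0xf9 r3=0x6c  N=0 Z=0
after  1: r0=0x65 r1=0xf9 r2=0xf9 r3=0x6c  N=0 Z=0
after  2: r0=0x65 r1=0x6c r2=0xf9 r3=0x6c  N=0 Z=0
after  3: r0=0x68 r1=0x6c r2=0xf9 r3=0x6c  N=0 Z=0
after  4: r0=0x68 r1=0x65 r2=0xf9 r3=0x6c  N=0 Z=0
after  5: r0=0x68 r1=0x65 r2=0xf9 r3=0x6c  N=1 Z=0
after  6: r0=0x68 r1=0x65 r2=0xf9 r3=0x6d  N=0 Z=0
after  7: r0=0xd5 r1=0x65 r2=0xf9 r3=0x6d  N=1 Z=0
after  8: r0=0xd5 r1=0x65 r2=0xfd r3=0x6d  N=1 Z=0
after  9: r0=0x6d r1=0x65 r2=0xfd r3=0x6d  N=0 Z=0
-- IRQ taken; context saved, return-PC = 10 --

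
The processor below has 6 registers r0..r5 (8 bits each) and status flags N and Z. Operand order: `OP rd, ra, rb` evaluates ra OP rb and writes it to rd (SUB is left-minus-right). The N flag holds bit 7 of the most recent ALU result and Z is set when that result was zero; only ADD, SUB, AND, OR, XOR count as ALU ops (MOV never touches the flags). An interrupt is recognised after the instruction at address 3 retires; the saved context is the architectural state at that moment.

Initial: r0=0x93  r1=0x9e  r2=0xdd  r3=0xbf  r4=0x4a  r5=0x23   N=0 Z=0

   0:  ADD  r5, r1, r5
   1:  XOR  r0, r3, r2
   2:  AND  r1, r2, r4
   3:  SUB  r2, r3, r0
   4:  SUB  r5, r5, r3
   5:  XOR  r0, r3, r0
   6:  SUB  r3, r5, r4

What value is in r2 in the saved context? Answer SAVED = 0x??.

after  0: r0=0x93 r1=0x9e r2=0xdd r3=0xbf r4=0x4a r5=0xc1  N=1 Z=0
after  1: r0=0x62 r1=0x9e r2=0xdd r3=0xbf r4=0x4a r5=0xc1  N=0 Z=0
after  2: r0=0x62 r1=0x48 r2=0xdd r3=0xbf r4=0x4a r5=0xc1  N=0 Z=0
after  3: r0=0x62 r1=0x48 r2=0x5d r3=0xbf r4=0x4a r5=0xc1  N=0 Z=0
-- IRQ taken; context saved, return-PC = 4 --

SAVED = 0x5d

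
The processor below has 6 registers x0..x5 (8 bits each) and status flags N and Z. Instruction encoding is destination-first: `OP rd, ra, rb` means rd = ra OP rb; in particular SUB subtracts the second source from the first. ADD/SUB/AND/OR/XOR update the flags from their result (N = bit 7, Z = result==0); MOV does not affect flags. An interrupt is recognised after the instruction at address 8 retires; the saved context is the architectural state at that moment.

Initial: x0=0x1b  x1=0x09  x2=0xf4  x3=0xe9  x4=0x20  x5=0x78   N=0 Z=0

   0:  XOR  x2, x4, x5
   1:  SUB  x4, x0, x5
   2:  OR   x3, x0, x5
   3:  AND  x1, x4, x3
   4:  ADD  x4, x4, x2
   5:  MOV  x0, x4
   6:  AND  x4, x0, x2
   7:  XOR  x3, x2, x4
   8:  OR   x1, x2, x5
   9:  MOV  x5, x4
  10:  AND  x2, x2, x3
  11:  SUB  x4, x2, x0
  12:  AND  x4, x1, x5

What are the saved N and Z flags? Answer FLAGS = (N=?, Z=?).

after  0: x0=0x1b x1=0x09 x2=0x58 x3=0xe9 x4=0x20 x5=0x78  N=0 Z=0
after  1: x0=0x1b x1=0x09 x2=0x58 x3=0xe9 x4=0xa3 x5=0x78  N=1 Z=0
after  2: x0=0x1b x1=0x09 x2=0x58 x3=0x7b x4=0xa3 x5=0x78  N=0 Z=0
after  3: x0=0x1b x1=0x23 x2=0x58 x3=0x7b x4=0xa3 x5=0x78  N=0 Z=0
after  4: x0=0x1b x1=0x23 x2=0x58 x3=0x7b x4=0xfb x5=0x78  N=1 Z=0
after  5: x0=0xfb x1=0x23 x2=0x58 x3=0x7b x4=0xfb x5=0x78  N=1 Z=0
after  6: x0=0xfb x1=0x23 x2=0x58 x3=0x7b x4=0x58 x5=0x78  N=0 Z=0
after  7: x0=0xfb x1=0x23 x2=0x58 x3=0x00 x4=0x58 x5=0x78  N=0 Z=1
after  8: x0=0xfb x1=0x78 x2=0x58 x3=0x00 x4=0x58 x5=0x78  N=0 Z=0
-- IRQ taken; context saved, return-PC = 9 --

FLAGS = (N=0, Z=0)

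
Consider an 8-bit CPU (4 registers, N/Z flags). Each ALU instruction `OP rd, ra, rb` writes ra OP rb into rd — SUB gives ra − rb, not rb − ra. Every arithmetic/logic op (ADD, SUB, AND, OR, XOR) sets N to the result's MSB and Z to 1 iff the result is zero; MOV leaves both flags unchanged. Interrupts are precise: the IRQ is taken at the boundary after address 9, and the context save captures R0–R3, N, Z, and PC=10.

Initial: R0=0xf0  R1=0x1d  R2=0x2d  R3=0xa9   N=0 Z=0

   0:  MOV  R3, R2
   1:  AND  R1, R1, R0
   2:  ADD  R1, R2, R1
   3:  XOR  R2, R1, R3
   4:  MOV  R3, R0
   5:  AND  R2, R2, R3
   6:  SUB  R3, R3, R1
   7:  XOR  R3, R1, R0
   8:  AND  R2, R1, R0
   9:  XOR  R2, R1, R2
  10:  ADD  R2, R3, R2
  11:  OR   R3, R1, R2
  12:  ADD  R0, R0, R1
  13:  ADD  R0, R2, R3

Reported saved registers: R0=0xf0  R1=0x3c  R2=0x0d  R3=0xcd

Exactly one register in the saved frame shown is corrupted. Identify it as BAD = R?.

after  0: R0=0xf0 R1=0x1d R2=0x2d R3=0x2d  N=0 Z=0
after  1: R0=0xf0 R1=0x10 R2=0x2d R3=0x2d  N=0 Z=0
after  2: R0=0xf0 R1=0x3d R2=0x2d R3=0x2d  N=0 Z=0
after  3: R0=0xf0 R1=0x3d R2=0x10 R3=0x2d  N=0 Z=0
after  4: R0=0xf0 R1=0x3d R2=0x10 R3=0xf0  N=0 Z=0
after  5: R0=0xf0 R1=0x3d R2=0x10 R3=0xf0  N=0 Z=0
after  6: R0=0xf0 R1=0x3d R2=0x10 R3=0xb3  N=1 Z=0
after  7: R0=0xf0 R1=0x3d R2=0x10 R3=0xcd  N=1 Z=0
after  8: R0=0xf0 R1=0x3d R2=0x30 R3=0xcd  N=0 Z=0
after  9: R0=0xf0 R1=0x3d R2=0x0d R3=0xcd  N=0 Z=0
-- IRQ taken; context saved, return-PC = 10 --
mismatch: R1: reported 0x3c vs actual 0x3d

BAD = R1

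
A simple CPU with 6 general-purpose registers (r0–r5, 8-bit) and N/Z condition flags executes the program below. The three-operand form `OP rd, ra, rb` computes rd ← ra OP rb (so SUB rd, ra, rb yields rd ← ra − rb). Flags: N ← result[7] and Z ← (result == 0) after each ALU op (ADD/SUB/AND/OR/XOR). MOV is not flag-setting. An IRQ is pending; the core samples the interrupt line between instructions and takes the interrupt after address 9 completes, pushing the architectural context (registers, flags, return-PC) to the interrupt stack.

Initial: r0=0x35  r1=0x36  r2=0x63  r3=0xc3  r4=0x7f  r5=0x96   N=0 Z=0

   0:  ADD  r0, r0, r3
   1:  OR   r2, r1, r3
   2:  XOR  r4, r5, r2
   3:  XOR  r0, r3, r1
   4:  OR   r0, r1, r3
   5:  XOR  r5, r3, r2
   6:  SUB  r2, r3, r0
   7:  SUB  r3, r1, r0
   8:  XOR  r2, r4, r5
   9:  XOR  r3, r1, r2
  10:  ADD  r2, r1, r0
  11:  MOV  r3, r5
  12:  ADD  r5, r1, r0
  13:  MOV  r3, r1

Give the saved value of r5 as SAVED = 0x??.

after  0: r0=0xf8 r1=0x36 r2=0x63 r3=0xc3 r4=0x7f r5=0x96  N=1 Z=0
after  1: r0=0xf8 r1=0x36 r2=0xf7 r3=0xc3 r4=0x7f r5=0x96  N=1 Z=0
after  2: r0=0xf8 r1=0x36 r2=0xf7 r3=0xc3 r4=0x61 r5=0x96  N=0 Z=0
after  3: r0=0xf5 r1=0x36 r2=0xf7 r3=0xc3 r4=0x61 r5=0x96  N=1 Z=0
after  4: r0=0xf7 r1=0x36 r2=0xf7 r3=0xc3 r4=0x61 r5=0x96  N=1 Z=0
after  5: r0=0xf7 r1=0x36 r2=0xf7 r3=0xc3 r4=0x61 r5=0x34  N=0 Z=0
after  6: r0=0xf7 r1=0x36 r2=0xcc r3=0xc3 r4=0x61 r5=0x34  N=1 Z=0
after  7: r0=0xf7 r1=0x36 r2=0xcc r3=0x3f r4=0x61 r5=0x34  N=0 Z=0
after  8: r0=0xf7 r1=0x36 r2=0x55 r3=0x3f r4=0x61 r5=0x34  N=0 Z=0
after  9: r0=0xf7 r1=0x36 r2=0x55 r3=0x63 r4=0x61 r5=0x34  N=0 Z=0
-- IRQ taken; context saved, return-PC = 10 --

SAVED = 0x34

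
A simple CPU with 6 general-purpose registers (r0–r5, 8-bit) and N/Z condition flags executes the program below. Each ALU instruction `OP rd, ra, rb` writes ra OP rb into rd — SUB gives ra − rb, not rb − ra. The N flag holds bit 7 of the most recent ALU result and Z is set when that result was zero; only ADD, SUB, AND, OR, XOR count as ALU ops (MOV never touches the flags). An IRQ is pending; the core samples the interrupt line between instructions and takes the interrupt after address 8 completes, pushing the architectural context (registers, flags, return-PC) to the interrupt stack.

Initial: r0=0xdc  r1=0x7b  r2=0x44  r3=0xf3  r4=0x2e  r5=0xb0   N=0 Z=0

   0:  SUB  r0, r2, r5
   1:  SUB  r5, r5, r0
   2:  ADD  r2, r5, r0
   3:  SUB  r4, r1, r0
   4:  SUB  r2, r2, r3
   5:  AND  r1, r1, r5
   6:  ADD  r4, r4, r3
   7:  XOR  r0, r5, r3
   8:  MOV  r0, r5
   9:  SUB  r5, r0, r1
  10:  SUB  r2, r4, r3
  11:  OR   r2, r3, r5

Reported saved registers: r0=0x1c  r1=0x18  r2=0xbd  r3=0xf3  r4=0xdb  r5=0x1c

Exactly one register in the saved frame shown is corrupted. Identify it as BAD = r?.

after  0: r0=0x94 r1=0x7b r2=0x44 r3=0xf3 r4=0x2e r5=0xb0  N=1 Z=0
after  1: r0=0x94 r1=0x7b r2=0x44 r3=0xf3 r4=0x2e r5=0x1c  N=0 Z=0
after  2: r0=0x94 r1=0x7b r2=0xb0 r3=0xf3 r4=0x2e r5=0x1c  N=1 Z=0
after  3: r0=0x94 r1=0x7b r2=0xb0 r3=0xf3 r4=0xe7 r5=0x1c  N=1 Z=0
after  4: r0=0x94 r1=0x7b r2=0xbd r3=0xf3 r4=0xe7 r5=0x1c  N=1 Z=0
after  5: r0=0x94 r1=0x18 r2=0xbd r3=0xf3 r4=0xe7 r5=0x1c  N=0 Z=0
after  6: r0=0x94 r1=0x18 r2=0xbd r3=0xf3 r4=0xda r5=0x1c  N=1 Z=0
after  7: r0=0xef r1=0x18 r2=0xbd r3=0xf3 r4=0xda r5=0x1c  N=1 Z=0
after  8: r0=0x1c r1=0x18 r2=0xbd r3=0xf3 r4=0xda r5=0x1c  N=1 Z=0
-- IRQ taken; context saved, return-PC = 9 --
mismatch: r4: reported 0xdb vs actual 0xda

BAD = r4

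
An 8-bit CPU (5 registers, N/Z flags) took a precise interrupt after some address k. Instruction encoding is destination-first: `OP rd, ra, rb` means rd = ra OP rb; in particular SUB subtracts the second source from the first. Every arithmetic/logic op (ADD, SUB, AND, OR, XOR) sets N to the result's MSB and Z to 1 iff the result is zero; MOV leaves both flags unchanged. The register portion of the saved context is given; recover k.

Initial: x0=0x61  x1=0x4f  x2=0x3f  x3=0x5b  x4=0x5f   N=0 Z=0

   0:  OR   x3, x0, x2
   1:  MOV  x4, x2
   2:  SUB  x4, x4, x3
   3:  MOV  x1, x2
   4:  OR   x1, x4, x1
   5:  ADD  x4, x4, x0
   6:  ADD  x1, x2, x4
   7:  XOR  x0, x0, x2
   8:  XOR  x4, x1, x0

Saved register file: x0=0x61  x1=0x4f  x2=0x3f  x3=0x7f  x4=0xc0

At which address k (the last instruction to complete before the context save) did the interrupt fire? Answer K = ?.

after  0: x0=0x61 x1=0x4f x2=0x3f x3=0x7f x4=0x5f  N=0 Z=0
after  1: x0=0x61 x1=0x4f x2=0x3f x3=0x7f x4=0x3f  N=0 Z=0
after  2: x0=0x61 x1=0x4f x2=0x3f x3=0x7f x4=0xc0  N=1 Z=0
-- IRQ taken; context saved, return-PC = 3 --

K = 2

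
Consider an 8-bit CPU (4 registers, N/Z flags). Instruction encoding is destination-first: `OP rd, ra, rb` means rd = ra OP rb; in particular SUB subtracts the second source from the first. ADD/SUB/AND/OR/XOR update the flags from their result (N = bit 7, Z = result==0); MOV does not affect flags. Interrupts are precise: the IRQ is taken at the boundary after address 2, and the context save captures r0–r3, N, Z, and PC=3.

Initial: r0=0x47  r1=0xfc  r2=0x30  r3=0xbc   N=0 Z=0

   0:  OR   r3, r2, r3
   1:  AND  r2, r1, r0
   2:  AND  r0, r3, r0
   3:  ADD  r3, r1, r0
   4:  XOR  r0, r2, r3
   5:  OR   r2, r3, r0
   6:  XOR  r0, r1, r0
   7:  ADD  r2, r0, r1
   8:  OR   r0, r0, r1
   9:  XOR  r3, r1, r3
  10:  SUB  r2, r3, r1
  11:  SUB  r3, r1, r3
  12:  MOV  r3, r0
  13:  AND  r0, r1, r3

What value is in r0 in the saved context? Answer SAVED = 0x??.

SAVED = 0x04

after  0: r0=0x47 r1=0xfc r2=0x30 r3=0xbc  N=1 Z=0
after  1: r0=0x47 r1=0xfc r2=0x44 r3=0xbc  N=0 Z=0
after  2: r0=0x04 r1=0xfc r2=0x44 r3=0xbc  N=0 Z=0
-- IRQ taken; context saved, return-PC = 3 --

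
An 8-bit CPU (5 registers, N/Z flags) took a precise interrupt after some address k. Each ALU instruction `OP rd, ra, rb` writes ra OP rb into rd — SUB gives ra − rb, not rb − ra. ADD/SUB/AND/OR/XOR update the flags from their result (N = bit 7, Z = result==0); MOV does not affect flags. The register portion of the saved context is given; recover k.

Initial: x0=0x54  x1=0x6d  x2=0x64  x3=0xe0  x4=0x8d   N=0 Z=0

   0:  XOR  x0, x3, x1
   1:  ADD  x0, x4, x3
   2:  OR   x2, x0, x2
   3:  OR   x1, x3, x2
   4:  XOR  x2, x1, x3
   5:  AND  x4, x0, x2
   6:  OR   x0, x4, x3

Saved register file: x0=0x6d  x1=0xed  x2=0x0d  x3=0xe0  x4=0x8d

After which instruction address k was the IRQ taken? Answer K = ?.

K = 4

after  0: x0=0x8d x1=0x6d x2=0x64 x3=0xe0 x4=0x8d  N=1 Z=0
after  1: x0=0x6d x1=0x6d x2=0x64 x3=0xe0 x4=0x8d  N=0 Z=0
after  2: x0=0x6d x1=0x6d x2=0x6d x3=0xe0 x4=0x8d  N=0 Z=0
after  3: x0=0x6d x1=0xed x2=0x6d x3=0xe0 x4=0x8d  N=1 Z=0
after  4: x0=0x6d x1=0xed x2=0x0d x3=0xe0 x4=0x8d  N=0 Z=0
-- IRQ taken; context saved, return-PC = 5 --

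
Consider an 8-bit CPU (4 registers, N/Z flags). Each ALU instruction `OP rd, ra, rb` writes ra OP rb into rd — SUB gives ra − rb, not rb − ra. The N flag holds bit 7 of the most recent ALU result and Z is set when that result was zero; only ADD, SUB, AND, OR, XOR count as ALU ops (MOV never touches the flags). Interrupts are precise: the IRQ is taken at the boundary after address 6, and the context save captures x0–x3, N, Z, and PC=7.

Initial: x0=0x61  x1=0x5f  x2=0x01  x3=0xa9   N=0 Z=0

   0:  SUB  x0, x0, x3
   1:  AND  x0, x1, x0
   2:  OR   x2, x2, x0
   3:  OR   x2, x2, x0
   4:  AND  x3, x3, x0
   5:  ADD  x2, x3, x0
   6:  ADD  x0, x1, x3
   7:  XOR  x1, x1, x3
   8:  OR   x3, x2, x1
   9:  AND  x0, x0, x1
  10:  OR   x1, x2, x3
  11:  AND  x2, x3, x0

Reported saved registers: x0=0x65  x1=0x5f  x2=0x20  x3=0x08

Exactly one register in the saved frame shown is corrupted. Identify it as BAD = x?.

after  0: x0=0xb8 x1=0x5f x2=0x01 x3=0xa9  N=1 Z=0
after  1: x0=0x18 x1=0x5f x2=0x01 x3=0xa9  N=0 Z=0
after  2: x0=0x18 x1=0x5f x2=0x19 x3=0xa9  N=0 Z=0
after  3: x0=0x18 x1=0x5f x2=0x19 x3=0xa9  N=0 Z=0
after  4: x0=0x18 x1=0x5f x2=0x19 x3=0x08  N=0 Z=0
after  5: x0=0x18 x1=0x5f x2=0x20 x3=0x08  N=0 Z=0
after  6: x0=0x67 x1=0x5f x2=0x20 x3=0x08  N=0 Z=0
-- IRQ taken; context saved, return-PC = 7 --
mismatch: x0: reported 0x65 vs actual 0x67

BAD = x0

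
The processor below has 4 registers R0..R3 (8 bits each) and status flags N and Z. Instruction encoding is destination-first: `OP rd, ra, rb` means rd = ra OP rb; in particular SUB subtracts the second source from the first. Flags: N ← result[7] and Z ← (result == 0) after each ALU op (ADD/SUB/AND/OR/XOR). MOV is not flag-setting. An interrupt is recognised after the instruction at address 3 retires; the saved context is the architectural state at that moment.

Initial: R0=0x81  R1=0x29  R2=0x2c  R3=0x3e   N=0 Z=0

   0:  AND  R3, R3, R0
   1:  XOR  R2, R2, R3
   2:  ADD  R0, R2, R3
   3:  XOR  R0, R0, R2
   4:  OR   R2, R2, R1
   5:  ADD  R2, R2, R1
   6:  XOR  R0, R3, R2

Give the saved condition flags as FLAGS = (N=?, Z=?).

FLAGS = (N=0, Z=1)

after  0: R0=0x81 R1=0x29 R2=0x2c R3=0x00  N=0 Z=1
after  1: R0=0x81 R1=0x29 R2=0x2c R3=0x00  N=0 Z=0
after  2: R0=0x2c R1=0x29 R2=0x2c R3=0x00  N=0 Z=0
after  3: R0=0x00 R1=0x29 R2=0x2c R3=0x00  N=0 Z=1
-- IRQ taken; context saved, return-PC = 4 --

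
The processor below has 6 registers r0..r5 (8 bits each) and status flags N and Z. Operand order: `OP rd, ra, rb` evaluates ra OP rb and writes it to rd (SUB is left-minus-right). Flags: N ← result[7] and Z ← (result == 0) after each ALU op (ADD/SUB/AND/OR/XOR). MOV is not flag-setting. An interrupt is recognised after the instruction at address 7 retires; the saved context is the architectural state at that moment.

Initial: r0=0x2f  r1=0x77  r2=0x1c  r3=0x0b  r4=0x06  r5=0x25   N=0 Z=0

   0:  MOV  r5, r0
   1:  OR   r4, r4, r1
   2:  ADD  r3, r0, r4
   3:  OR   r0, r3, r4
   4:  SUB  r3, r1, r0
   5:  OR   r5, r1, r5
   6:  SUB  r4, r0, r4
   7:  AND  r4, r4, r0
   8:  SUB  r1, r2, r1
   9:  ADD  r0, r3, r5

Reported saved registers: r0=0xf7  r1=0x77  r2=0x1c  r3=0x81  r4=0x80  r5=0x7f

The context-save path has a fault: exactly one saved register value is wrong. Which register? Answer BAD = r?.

after  0: r0=0x2f r1=0x77 r2=0x1c r3=0x0b r4=0x06 r5=0x2f  N=0 Z=0
after  1: r0=0x2f r1=0x77 r2=0x1c r3=0x0b r4=0x77 r5=0x2f  N=0 Z=0
after  2: r0=0x2f r1=0x77 r2=0x1c r3=0xa6 r4=0x77 r5=0x2f  N=1 Z=0
after  3: r0=0xf7 r1=0x77 r2=0x1c r3=0xa6 r4=0x77 r5=0x2f  N=1 Z=0
after  4: r0=0xf7 r1=0x77 r2=0x1c r3=0x80 r4=0x77 r5=0x2f  N=1 Z=0
after  5: r0=0xf7 r1=0x77 r2=0x1c r3=0x80 r4=0x77 r5=0x7f  N=0 Z=0
after  6: r0=0xf7 r1=0x77 r2=0x1c r3=0x80 r4=0x80 r5=0x7f  N=1 Z=0
after  7: r0=0xf7 r1=0x77 r2=0x1c r3=0x80 r4=0x80 r5=0x7f  N=1 Z=0
-- IRQ taken; context saved, return-PC = 8 --
mismatch: r3: reported 0x81 vs actual 0x80

BAD = r3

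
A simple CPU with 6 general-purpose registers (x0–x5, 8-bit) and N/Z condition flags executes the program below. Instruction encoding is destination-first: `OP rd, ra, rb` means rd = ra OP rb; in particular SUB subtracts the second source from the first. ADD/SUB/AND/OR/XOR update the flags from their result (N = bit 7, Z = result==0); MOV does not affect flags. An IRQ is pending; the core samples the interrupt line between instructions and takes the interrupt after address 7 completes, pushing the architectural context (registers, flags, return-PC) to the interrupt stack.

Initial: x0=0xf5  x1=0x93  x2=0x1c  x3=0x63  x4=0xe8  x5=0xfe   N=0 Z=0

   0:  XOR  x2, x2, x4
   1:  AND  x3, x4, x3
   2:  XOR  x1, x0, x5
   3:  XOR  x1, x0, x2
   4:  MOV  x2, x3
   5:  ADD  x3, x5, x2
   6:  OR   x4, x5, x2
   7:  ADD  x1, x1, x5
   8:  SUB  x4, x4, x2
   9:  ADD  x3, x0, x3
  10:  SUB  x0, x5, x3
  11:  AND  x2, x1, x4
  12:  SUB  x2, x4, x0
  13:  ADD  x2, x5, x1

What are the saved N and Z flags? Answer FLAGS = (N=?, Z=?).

after  0: x0=0xf5 x1=0x93 x2=0xf4 x3=0x63 x4=0xe8 x5=0xfe  N=1 Z=0
after  1: x0=0xf5 x1=0x93 x2=0xf4 x3=0x60 x4=0xe8 x5=0xfe  N=0 Z=0
after  2: x0=0xf5 x1=0x0b x2=0xf4 x3=0x60 x4=0xe8 x5=0xfe  N=0 Z=0
after  3: x0=0xf5 x1=0x01 x2=0xf4 x3=0x60 x4=0xe8 x5=0xfe  N=0 Z=0
after  4: x0=0xf5 x1=0x01 x2=0x60 x3=0x60 x4=0xe8 x5=0xfe  N=0 Z=0
after  5: x0=0xf5 x1=0x01 x2=0x60 x3=0x5e x4=0xe8 x5=0xfe  N=0 Z=0
after  6: x0=0xf5 x1=0x01 x2=0x60 x3=0x5e x4=0xfe x5=0xfe  N=1 Z=0
after  7: x0=0xf5 x1=0xff x2=0x60 x3=0x5e x4=0xfe x5=0xfe  N=1 Z=0
-- IRQ taken; context saved, return-PC = 8 --

FLAGS = (N=1, Z=0)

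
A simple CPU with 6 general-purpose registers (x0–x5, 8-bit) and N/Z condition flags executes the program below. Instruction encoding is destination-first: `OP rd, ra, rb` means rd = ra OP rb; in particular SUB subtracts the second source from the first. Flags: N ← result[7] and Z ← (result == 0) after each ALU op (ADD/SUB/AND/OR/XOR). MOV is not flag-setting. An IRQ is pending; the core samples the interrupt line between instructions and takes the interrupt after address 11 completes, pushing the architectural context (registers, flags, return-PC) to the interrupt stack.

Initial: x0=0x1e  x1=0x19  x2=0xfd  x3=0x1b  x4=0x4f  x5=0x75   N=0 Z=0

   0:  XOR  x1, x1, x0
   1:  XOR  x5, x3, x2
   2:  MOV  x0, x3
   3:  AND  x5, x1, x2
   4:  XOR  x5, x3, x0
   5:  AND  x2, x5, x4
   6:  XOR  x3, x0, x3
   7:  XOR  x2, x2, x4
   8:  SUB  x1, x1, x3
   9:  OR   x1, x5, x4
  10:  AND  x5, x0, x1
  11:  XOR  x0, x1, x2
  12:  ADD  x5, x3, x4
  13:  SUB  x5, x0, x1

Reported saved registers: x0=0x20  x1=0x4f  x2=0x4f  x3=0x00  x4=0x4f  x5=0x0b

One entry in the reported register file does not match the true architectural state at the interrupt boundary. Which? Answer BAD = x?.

BAD = x0

after  0: x0=0x1e x1=0x07 x2=0xfd x3=0x1b x4=0x4f x5=0x75  N=0 Z=0
after  1: x0=0x1e x1=0x07 x2=0xfd x3=0x1b x4=0x4f x5=0xe6  N=1 Z=0
after  2: x0=0x1b x1=0x07 x2=0xfd x3=0x1b x4=0x4f x5=0xe6  N=1 Z=0
after  3: x0=0x1b x1=0x07 x2=0xfd x3=0x1b x4=0x4f x5=0x05  N=0 Z=0
after  4: x0=0x1b x1=0x07 x2=0xfd x3=0x1b x4=0x4f x5=0x00  N=0 Z=1
after  5: x0=0x1b x1=0x07 x2=0x00 x3=0x1b x4=0x4f x5=0x00  N=0 Z=1
after  6: x0=0x1b x1=0x07 x2=0x00 x3=0x00 x4=0x4f x5=0x00  N=0 Z=1
after  7: x0=0x1b x1=0x07 x2=0x4f x3=0x00 x4=0x4f x5=0x00  N=0 Z=0
after  8: x0=0x1b x1=0x07 x2=0x4f x3=0x00 x4=0x4f x5=0x00  N=0 Z=0
after  9: x0=0x1b x1=0x4f x2=0x4f x3=0x00 x4=0x4f x5=0x00  N=0 Z=0
after 10: x0=0x1b x1=0x4f x2=0x4f x3=0x00 x4=0x4f x5=0x0b  N=0 Z=0
after 11: x0=0x00 x1=0x4f x2=0x4f x3=0x00 x4=0x4f x5=0x0b  N=0 Z=1
-- IRQ taken; context saved, return-PC = 12 --
mismatch: x0: reported 0x20 vs actual 0x00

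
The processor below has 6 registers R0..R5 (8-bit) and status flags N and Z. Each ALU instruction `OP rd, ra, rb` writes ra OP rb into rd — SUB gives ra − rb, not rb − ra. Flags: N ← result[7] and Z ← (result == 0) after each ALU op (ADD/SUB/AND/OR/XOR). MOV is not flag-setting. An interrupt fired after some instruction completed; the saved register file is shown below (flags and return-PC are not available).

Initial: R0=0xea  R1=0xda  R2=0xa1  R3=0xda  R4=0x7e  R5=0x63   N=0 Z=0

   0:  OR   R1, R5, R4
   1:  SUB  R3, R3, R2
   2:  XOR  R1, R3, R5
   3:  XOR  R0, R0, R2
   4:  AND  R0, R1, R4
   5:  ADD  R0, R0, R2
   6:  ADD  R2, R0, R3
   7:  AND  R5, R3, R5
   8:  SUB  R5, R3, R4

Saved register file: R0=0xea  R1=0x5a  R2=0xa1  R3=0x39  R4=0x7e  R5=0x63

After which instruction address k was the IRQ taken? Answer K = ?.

after  0: R0=0xea R1=0x7f R2=0xa1 R3=0xda R4=0x7e R5=0x63  N=0 Z=0
after  1: R0=0xea R1=0x7f R2=0xa1 R3=0x39 R4=0x7e R5=0x63  N=0 Z=0
after  2: R0=0xea R1=0x5a R2=0xa1 R3=0x39 R4=0x7e R5=0x63  N=0 Z=0
-- IRQ taken; context saved, return-PC = 3 --

K = 2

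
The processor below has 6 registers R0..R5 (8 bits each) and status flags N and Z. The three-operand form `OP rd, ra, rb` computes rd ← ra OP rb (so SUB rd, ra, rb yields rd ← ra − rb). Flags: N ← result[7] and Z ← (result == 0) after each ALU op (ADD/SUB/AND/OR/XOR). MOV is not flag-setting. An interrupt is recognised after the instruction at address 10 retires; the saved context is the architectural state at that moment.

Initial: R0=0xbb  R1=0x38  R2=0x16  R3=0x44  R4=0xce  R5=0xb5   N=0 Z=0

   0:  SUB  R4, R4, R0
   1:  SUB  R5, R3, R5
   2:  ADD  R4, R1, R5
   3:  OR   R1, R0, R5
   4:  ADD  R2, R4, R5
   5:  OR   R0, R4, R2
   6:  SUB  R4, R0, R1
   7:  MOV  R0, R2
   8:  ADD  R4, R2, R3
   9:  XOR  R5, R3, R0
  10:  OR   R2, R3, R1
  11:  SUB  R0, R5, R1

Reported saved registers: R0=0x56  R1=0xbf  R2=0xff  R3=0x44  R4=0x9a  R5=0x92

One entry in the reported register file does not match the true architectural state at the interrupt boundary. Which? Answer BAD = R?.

BAD = R5

after  0: R0=0xbb R1=0x38 R2=0x16 R3=0x44 R4=0x13 R5=0xb5  N=0 Z=0
after  1: R0=0xbb R1=0x38 R2=0x16 R3=0x44 R4=0x13 R5=0x8f  N=1 Z=0
after  2: R0=0xbb R1=0x38 R2=0x16 R3=0x44 R4=0xc7 R5=0x8f  N=1 Z=0
after  3: R0=0xbb R1=0xbf R2=0x16 R3=0x44 R4=0xc7 R5=0x8f  N=1 Z=0
after  4: R0=0xbb R1=0xbf R2=0x56 R3=0x44 R4=0xc7 R5=0x8f  N=0 Z=0
after  5: R0=0xd7 R1=0xbf R2=0x56 R3=0x44 R4=0xc7 R5=0x8f  N=1 Z=0
after  6: R0=0xd7 R1=0xbf R2=0x56 R3=0x44 R4=0x18 R5=0x8f  N=0 Z=0
after  7: R0=0x56 R1=0xbf R2=0x56 R3=0x44 R4=0x18 R5=0x8f  N=0 Z=0
after  8: R0=0x56 R1=0xbf R2=0x56 R3=0x44 R4=0x9a R5=0x8f  N=1 Z=0
after  9: R0=0x56 R1=0xbf R2=0x56 R3=0x44 R4=0x9a R5=0x12  N=0 Z=0
after 10: R0=0x56 R1=0xbf R2=0xff R3=0x44 R4=0x9a R5=0x12  N=1 Z=0
-- IRQ taken; context saved, return-PC = 11 --
mismatch: R5: reported 0x92 vs actual 0x12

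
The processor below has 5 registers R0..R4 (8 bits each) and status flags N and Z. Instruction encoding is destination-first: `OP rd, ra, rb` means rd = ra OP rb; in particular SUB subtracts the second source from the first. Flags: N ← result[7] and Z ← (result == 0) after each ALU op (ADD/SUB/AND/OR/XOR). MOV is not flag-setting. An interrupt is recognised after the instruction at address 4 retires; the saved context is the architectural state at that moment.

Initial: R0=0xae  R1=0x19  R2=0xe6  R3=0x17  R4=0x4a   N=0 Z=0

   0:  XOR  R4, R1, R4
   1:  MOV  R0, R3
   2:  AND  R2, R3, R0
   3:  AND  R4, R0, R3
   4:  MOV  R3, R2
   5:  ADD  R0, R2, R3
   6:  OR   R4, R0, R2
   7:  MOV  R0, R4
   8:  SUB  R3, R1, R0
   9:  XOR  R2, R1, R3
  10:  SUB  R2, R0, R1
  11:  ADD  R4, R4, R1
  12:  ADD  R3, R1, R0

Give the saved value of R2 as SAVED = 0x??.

SAVED = 0x17

after  0: R0=0xae R1=0x19 R2=0xe6 R3=0x17 R4=0x53  N=0 Z=0
after  1: R0=0x17 R1=0x19 R2=0xe6 R3=0x17 R4=0x53  N=0 Z=0
after  2: R0=0x17 R1=0x19 R2=0x17 R3=0x17 R4=0x53  N=0 Z=0
after  3: R0=0x17 R1=0x19 R2=0x17 R3=0x17 R4=0x17  N=0 Z=0
after  4: R0=0x17 R1=0x19 R2=0x17 R3=0x17 R4=0x17  N=0 Z=0
-- IRQ taken; context saved, return-PC = 5 --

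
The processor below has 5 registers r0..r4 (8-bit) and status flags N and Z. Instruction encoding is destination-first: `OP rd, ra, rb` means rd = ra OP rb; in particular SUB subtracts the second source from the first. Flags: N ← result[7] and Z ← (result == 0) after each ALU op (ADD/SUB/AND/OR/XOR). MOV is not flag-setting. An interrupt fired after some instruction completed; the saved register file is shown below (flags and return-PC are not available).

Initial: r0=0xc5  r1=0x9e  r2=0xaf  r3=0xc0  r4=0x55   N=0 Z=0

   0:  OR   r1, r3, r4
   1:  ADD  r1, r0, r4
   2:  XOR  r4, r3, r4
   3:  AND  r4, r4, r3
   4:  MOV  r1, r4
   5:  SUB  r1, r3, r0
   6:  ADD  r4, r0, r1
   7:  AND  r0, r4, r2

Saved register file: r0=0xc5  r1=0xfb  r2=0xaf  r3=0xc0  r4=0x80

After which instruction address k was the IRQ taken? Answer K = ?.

K = 5

after  0: r0=0xc5 r1=0xd5 r2=0xaf r3=0xc0 r4=0x55  N=1 Z=0
after  1: r0=0xc5 r1=0x1a r2=0xaf r3=0xc0 r4=0x55  N=0 Z=0
after  2: r0=0xc5 r1=0x1a r2=0xaf r3=0xc0 r4=0x95  N=1 Z=0
after  3: r0=0xc5 r1=0x1a r2=0xaf r3=0xc0 r4=0x80  N=1 Z=0
after  4: r0=0xc5 r1=0x80 r2=0xaf r3=0xc0 r4=0x80  N=1 Z=0
after  5: r0=0xc5 r1=0xfb r2=0xaf r3=0xc0 r4=0x80  N=1 Z=0
-- IRQ taken; context saved, return-PC = 6 --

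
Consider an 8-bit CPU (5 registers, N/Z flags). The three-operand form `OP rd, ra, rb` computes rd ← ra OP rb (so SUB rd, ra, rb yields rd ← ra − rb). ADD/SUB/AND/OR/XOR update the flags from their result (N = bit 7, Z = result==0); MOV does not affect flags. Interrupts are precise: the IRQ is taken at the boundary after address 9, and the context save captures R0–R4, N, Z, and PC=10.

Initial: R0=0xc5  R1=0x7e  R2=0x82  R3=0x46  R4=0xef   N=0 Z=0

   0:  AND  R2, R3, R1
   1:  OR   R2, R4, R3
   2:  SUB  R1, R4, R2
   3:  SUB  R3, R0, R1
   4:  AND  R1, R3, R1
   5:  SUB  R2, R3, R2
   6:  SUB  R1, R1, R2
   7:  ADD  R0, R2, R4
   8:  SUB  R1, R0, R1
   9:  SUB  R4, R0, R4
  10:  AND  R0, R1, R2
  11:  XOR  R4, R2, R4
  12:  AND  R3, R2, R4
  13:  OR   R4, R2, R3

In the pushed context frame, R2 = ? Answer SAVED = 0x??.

SAVED = 0xd6

after  0: R0=0xc5 R1=0x7e R2=0x46 R3=0x46 R4=0xef  N=0 Z=0
after  1: R0=0xc5 R1=0x7e R2=0xef R3=0x46 R4=0xef  N=1 Z=0
after  2: R0=0xc5 R1=0x00 R2=0xef R3=0x46 R4=0xef  N=0 Z=1
after  3: R0=0xc5 R1=0x00 R2=0xef R3=0xc5 R4=0xef  N=1 Z=0
after  4: R0=0xc5 R1=0x00 R2=0xef R3=0xc5 R4=0xef  N=0 Z=1
after  5: R0=0xc5 R1=0x00 R2=0xd6 R3=0xc5 R4=0xef  N=1 Z=0
after  6: R0=0xc5 R1=0x2a R2=0xd6 R3=0xc5 R4=0xef  N=0 Z=0
after  7: R0=0xc5 R1=0x2a R2=0xd6 R3=0xc5 R4=0xef  N=1 Z=0
after  8: R0=0xc5 R1=0x9b R2=0xd6 R3=0xc5 R4=0xef  N=1 Z=0
after  9: R0=0xc5 R1=0x9b R2=0xd6 R3=0xc5 R4=0xd6  N=1 Z=0
-- IRQ taken; context saved, return-PC = 10 --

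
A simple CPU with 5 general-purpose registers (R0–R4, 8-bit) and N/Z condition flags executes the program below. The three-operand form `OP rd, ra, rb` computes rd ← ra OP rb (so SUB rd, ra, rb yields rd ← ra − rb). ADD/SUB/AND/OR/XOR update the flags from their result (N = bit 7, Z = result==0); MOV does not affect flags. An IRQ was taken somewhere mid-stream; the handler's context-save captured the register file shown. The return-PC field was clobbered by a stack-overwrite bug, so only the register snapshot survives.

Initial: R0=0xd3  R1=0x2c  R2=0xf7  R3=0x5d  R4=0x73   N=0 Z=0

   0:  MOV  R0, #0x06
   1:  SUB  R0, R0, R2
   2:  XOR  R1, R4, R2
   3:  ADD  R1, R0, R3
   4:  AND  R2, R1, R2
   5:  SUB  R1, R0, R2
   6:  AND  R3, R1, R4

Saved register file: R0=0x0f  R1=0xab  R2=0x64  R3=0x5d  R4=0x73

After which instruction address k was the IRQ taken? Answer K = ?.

after  0: R0=0x06 R1=0x2c R2=0xf7 R3=0x5d R4=0x73  N=0 Z=0
after  1: R0=0x0f R1=0x2c R2=0xf7 R3=0x5d R4=0x73  N=0 Z=0
after  2: R0=0x0f R1=0x84 R2=0xf7 R3=0x5d R4=0x73  N=1 Z=0
after  3: R0=0x0f R1=0x6c R2=0xf7 R3=0x5d R4=0x73  N=0 Z=0
after  4: R0=0x0f R1=0x6c R2=0x64 R3=0x5d R4=0x73  N=0 Z=0
after  5: R0=0x0f R1=0xab R2=0x64 R3=0x5d R4=0x73  N=1 Z=0
-- IRQ taken; context saved, return-PC = 6 --

K = 5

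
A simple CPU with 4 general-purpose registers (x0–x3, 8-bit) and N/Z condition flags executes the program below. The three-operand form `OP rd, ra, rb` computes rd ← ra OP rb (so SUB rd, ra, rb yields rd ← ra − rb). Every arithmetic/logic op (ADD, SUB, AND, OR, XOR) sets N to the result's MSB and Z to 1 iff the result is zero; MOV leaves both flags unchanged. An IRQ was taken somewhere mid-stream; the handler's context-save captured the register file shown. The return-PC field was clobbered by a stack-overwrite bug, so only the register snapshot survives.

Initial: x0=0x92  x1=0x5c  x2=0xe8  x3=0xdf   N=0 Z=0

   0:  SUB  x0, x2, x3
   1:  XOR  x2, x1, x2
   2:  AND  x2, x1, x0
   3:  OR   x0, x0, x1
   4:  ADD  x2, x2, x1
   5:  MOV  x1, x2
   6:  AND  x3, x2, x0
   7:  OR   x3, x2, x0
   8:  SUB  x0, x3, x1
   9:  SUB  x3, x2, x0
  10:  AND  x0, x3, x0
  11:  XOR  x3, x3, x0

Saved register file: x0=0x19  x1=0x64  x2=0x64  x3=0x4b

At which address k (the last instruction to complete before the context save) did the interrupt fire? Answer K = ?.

K = 9

after  0: x0=0x09 x1=0x5c x2=0xe8 x3=0xdf  N=0 Z=0
after  1: x0=0x09 x1=0x5c x2=0xb4 x3=0xdf  N=1 Z=0
after  2: x0=0x09 x1=0x5c x2=0x08 x3=0xdf  N=0 Z=0
after  3: x0=0x5d x1=0x5c x2=0x08 x3=0xdf  N=0 Z=0
after  4: x0=0x5d x1=0x5c x2=0x64 x3=0xdf  N=0 Z=0
after  5: x0=0x5d x1=0x64 x2=0x64 x3=0xdf  N=0 Z=0
after  6: x0=0x5d x1=0x64 x2=0x64 x3=0x44  N=0 Z=0
after  7: x0=0x5d x1=0x64 x2=0x64 x3=0x7d  N=0 Z=0
after  8: x0=0x19 x1=0x64 x2=0x64 x3=0x7d  N=0 Z=0
after  9: x0=0x19 x1=0x64 x2=0x64 x3=0x4b  N=0 Z=0
-- IRQ taken; context saved, return-PC = 10 --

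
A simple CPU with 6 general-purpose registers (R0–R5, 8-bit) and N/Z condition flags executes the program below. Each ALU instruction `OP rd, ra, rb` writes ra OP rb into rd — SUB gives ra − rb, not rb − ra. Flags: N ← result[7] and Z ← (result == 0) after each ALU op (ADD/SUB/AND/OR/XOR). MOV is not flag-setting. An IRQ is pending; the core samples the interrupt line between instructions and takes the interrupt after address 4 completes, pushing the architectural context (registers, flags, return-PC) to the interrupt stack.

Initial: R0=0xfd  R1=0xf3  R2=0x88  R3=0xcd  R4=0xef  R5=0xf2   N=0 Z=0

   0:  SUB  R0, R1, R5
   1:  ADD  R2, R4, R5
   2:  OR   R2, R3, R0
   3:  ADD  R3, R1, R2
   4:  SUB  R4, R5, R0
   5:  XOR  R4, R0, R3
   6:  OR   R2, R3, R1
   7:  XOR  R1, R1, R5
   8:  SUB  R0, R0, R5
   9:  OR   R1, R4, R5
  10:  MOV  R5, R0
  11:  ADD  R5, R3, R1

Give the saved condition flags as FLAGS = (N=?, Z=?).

FLAGS = (N=1, Z=0)

after  0: R0=0x01 R1=0xf3 R2=0x88 R3=0xcd R4=0xef R5=0xf2  N=0 Z=0
after  1: R0=0x01 R1=0xf3 R2=0xe1 R3=0xcd R4=0xef R5=0xf2  N=1 Z=0
after  2: R0=0x01 R1=0xf3 R2=0xcd R3=0xcd R4=0xef R5=0xf2  N=1 Z=0
after  3: R0=0x01 R1=0xf3 R2=0xcd R3=0xc0 R4=0xef R5=0xf2  N=1 Z=0
after  4: R0=0x01 R1=0xf3 R2=0xcd R3=0xc0 R4=0xf1 R5=0xf2  N=1 Z=0
-- IRQ taken; context saved, return-PC = 5 --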